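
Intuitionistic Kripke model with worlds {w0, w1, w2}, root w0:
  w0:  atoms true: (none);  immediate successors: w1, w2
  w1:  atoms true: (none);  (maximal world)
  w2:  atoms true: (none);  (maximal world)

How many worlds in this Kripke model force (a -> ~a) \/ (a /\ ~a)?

w0: forces it.
w1: forces it.
w2: forces it.
Worlds forcing the formula: {w0, w1, w2}.

3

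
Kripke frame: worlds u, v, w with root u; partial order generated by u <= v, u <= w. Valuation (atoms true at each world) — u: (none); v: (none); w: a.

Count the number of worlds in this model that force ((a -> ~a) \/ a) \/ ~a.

u: does not force it — u ||-/- ((a -> ~a) \/ a) \/ ~a: neither disjunct is forced at u.
v: forces it.
w: forces it.
Worlds forcing the formula: {v, w}.

2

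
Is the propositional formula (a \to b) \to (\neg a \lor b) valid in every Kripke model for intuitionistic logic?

This is the material-implication-as-disjunction principle, which is not intuitionistically valid.
A Kripke countermodel: worlds s0, s1; order generated by s0 \le s1; atoms true at each world — s0:{}; s1:{a,b}.
s0 \nVdash (a \to b) \to (\neg a \lor b): already at s0 itself, s0 \Vdash a \to b but s0 \nVdash \neg a \lor b.
s0 \nVdash \neg a \lor b: neither disjunct is forced at s0.
s0 \nVdash \neg a since s1 is accessible from s0 and s1 \Vdash a.
So the root s0 does not force the formula.

No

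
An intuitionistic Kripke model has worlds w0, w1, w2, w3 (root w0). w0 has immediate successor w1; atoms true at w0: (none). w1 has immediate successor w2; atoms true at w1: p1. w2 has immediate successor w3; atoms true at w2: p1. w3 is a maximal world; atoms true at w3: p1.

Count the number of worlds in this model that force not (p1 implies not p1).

4

w0: forces it.
w1: forces it.
w2: forces it.
w3: forces it.
Worlds forcing the formula: {w0, w1, w2, w3}.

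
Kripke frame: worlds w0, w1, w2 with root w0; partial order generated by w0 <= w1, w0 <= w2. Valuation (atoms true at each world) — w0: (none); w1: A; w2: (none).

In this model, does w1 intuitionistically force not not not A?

w1 does not force not not not A since w1 is accessible from w1 and w1 forces not not A.
w1 forces not not A: no world accessible from w1 forces not A.

No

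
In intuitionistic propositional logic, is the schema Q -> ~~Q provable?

Yes

This is double-negation introduction, which is intuitionistically derivable.
If a world forces Q then every accessible world forces Q (persistence), so none forces ~Q; hence ~~Q.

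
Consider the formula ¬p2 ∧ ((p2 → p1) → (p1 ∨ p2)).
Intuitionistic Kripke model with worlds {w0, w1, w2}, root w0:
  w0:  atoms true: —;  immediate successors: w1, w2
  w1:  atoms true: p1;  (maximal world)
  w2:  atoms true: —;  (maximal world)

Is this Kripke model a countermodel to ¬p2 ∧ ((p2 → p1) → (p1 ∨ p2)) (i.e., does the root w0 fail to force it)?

Yes

w0 ⊮ ¬p2 ∧ ((p2 → p1) → (p1 ∨ p2)) since w0 fails (p2 → p1) → (p1 ∨ p2).
So the root w0 does not force ¬p2 ∧ ((p2 → p1) → (p1 ∨ p2)); the model is a countermodel.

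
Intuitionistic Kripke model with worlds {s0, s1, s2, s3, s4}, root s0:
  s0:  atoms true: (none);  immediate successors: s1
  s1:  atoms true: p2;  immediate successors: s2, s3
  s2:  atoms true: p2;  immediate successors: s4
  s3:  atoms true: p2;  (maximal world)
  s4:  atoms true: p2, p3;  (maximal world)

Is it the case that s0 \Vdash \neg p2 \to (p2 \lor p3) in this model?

Yes

s0 \Vdash \neg p2 \to (p2 \lor p3) vacuously: no world accessible from s0 forces the antecedent \neg p2.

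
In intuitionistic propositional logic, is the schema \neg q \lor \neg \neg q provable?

This is the weak law of excluded middle, which is not intuitionistically valid.
A Kripke countermodel: worlds 0, 1, 2; order generated by 0 \le 1, 0 \le 2; atoms true at each world — 0:{}; 1:{q}; 2:{}.
0 \nVdash \neg q \lor \neg \neg q: neither disjunct is forced at 0.
0 \nVdash \neg q since 1 is accessible from 0 and 1 \Vdash q.
So the root 0 does not force the formula.

No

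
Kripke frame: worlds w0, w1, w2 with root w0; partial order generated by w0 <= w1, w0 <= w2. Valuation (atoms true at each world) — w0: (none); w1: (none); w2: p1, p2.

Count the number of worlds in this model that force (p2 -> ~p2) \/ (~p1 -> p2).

2

w0: does not force it — w0 ||-/- (p2 -> ~p2) \/ (~p1 -> p2): neither disjunct is forced at w0.
w1: forces it.
w2: forces it.
Worlds forcing the formula: {w1, w2}.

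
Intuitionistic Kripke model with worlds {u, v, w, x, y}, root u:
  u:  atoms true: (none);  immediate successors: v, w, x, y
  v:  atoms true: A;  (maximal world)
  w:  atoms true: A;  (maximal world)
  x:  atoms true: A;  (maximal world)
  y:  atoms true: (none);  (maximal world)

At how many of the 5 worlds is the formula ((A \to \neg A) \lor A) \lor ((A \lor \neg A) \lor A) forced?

u: does not force it — u \nVdash ((A \to \neg A) \lor A) \lor ((A \lor \neg A) \lor A): neither disjunct is forced at u.
v: forces it.
w: forces it.
x: forces it.
y: forces it.
Worlds forcing the formula: {v, w, x, y}.

4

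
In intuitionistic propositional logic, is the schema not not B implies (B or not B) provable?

This is a variant of double-negation elimination (deriving excluded middle from double negation), which is not intuitionistically valid.
A Kripke countermodel: worlds u0, u1; order generated by u0 <= u1; atoms true at each world — u0:{}; u1:{B}.
u0 does not force not not B implies (B or not B): already at u0 itself, u0 forces not not B but u0 does not force B or not B.
u0 does not force B or not B: neither disjunct is forced at u0.
u0 lacks atom B, so u0 does not force B.
So the root u0 does not force the formula.

No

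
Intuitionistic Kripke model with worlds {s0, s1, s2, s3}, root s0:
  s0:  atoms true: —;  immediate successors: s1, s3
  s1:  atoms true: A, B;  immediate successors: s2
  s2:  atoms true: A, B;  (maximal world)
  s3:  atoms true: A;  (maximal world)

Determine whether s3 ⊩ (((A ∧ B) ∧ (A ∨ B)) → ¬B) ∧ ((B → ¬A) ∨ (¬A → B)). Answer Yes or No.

Yes

s3 ⊩ (((A ∧ B) ∧ (A ∨ B)) → ¬B) ∧ ((B → ¬A) ∨ (¬A → B)) since s3 forces both conjuncts.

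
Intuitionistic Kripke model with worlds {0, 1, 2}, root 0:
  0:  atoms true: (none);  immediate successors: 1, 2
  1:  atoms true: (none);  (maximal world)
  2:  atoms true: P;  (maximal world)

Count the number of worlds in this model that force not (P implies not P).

0: does not force it — 0 does not force not (P implies not P) since 1 is accessible from 0 and 1 forces P implies not P.
1: does not force it — 1 does not force not (P implies not P) since 1 is accessible from 1 and 1 forces P implies not P.
2: forces it.
Worlds forcing the formula: {2}.

1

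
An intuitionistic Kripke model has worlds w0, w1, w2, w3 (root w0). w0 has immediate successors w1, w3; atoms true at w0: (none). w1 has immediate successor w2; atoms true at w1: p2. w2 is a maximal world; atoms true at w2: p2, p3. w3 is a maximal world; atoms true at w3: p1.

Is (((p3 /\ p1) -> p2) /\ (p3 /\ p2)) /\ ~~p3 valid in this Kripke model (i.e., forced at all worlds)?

No

Not every world: w0 ||-/- (((p3 /\ p1) -> p2) /\ (p3 /\ p2)) /\ ~~p3.
w0 ||-/- (((p3 /\ p1) -> p2) /\ (p3 /\ p2)) /\ ~~p3 since w0 fails ((p3 /\ p1) -> p2) /\ (p3 /\ p2).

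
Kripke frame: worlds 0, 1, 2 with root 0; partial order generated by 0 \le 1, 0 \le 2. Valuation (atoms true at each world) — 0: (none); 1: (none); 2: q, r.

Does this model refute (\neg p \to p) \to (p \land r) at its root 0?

No

0 \Vdash (\neg p \to p) \to (p \land r) vacuously: no world accessible from 0 forces the antecedent \neg p \to p.
So the root 0 forces (\neg p \to p) \to (p \land r); the model is not a countermodel.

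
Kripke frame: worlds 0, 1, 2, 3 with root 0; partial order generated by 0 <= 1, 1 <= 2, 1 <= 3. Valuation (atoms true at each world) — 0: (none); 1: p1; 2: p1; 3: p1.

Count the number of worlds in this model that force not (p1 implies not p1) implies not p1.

0

0: does not force it — 0 does not force not (p1 implies not p1) implies not p1: already at 0 itself, 0 forces not (p1 implies not p1) but 0 does not force not p1.
1: does not force it — 1 does not force not (p1 implies not p1) implies not p1: already at 1 itself, 1 forces not (p1 implies not p1) but 1 does not force not p1.
2: does not force it.
3: does not force it.
Worlds forcing the formula: { }.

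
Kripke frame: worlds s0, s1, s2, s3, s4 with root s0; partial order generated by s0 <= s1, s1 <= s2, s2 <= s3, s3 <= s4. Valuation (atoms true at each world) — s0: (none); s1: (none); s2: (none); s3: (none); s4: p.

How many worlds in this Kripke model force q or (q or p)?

s0: does not force it — s0 does not force q or (q or p): neither disjunct is forced at s0.
s1: does not force it — s1 does not force q or (q or p): neither disjunct is forced at s1.
s2: does not force it — s2 does not force q or (q or p): neither disjunct is forced at s2.
s3: does not force it.
s4: forces it.
Worlds forcing the formula: {s4}.

1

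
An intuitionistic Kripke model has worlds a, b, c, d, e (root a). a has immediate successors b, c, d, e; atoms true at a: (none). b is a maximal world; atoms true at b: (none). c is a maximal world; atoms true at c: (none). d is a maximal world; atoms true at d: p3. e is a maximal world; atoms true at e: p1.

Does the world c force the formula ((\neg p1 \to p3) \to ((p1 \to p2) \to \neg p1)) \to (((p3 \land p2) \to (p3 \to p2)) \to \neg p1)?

c \Vdash ((\neg p1 \to p3) \to ((p1 \to p2) \to \neg p1)) \to (((p3 \land p2) \to (p3 \to p2)) \to \neg p1): every world accessible from c that forces (\neg p1 \to p3) \to ((p1 \to p2) \to \neg p1) (namely c) also forces ((p3 \land p2) \to (p3 \to p2)) \to \neg p1.

Yes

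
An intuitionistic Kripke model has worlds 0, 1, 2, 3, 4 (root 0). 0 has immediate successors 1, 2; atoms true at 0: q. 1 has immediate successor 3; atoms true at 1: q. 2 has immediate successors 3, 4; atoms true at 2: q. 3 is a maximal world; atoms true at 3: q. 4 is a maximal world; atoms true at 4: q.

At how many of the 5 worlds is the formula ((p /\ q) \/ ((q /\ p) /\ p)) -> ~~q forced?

5

0: forces it.
1: forces it.
2: forces it.
3: forces it.
4: forces it.
Worlds forcing the formula: {0, 1, 2, 3, 4}.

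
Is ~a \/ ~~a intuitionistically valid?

This is the weak law of excluded middle, which is not intuitionistically valid.
A Kripke countermodel: worlds 0, 1, 2; order generated by 0 <= 1, 0 <= 2; atoms true at each world — 0:{}; 1:{a}; 2:{}.
0 ||-/- ~a \/ ~~a: neither disjunct is forced at 0.
0 ||-/- ~a since 1 is accessible from 0 and 1 ||- a.
So the root 0 does not force the formula.

No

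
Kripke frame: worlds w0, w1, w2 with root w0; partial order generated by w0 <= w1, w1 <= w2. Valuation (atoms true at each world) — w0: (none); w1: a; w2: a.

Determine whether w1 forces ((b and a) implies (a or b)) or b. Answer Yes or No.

w1 forces ((b and a) implies (a or b)) or b via the disjunct (b and a) implies (a or b).

Yes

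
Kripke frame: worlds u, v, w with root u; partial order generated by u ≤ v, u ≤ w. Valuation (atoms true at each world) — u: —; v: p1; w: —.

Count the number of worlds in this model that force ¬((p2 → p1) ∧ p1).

1

u: does not force it — u ⊮ ¬((p2 → p1) ∧ p1) since v is accessible from u and v ⊩ (p2 → p1) ∧ p1.
v: does not force it — v ⊮ ¬((p2 → p1) ∧ p1) since v is accessible from v and v ⊩ (p2 → p1) ∧ p1.
w: forces it.
Worlds forcing the formula: {w}.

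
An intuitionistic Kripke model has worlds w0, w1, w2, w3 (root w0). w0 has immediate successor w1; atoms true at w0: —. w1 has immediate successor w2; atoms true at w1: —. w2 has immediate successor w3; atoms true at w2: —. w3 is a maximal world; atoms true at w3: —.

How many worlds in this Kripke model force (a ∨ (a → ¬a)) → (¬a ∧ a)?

0

w0: does not force it — w0 ⊮ (a ∨ (a → ¬a)) → (¬a ∧ a): already at w0 itself, w0 ⊩ a ∨ (a → ¬a) but w0 ⊮ ¬a ∧ a.
w1: does not force it.
w2: does not force it.
w3: does not force it.
Worlds forcing the formula: { }.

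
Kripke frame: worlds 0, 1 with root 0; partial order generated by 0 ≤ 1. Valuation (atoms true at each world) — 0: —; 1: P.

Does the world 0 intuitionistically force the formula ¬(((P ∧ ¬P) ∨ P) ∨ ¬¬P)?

0 ⊮ ¬(((P ∧ ¬P) ∨ P) ∨ ¬¬P) since 0 is accessible from 0 and 0 ⊩ ((P ∧ ¬P) ∨ P) ∨ ¬¬P.
0 ⊩ ((P ∧ ¬P) ∨ P) ∨ ¬¬P via the disjunct ¬¬P.

No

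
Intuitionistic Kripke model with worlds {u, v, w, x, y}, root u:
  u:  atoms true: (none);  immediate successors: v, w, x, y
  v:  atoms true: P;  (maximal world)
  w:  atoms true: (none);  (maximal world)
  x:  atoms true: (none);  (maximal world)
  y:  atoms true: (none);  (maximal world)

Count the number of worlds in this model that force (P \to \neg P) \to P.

1

u: does not force it — u \nVdash (P \to \neg P) \to P: at the accessible world w, w \Vdash P \to \neg P but w \nVdash P.
v: forces it.
w: does not force it — w \nVdash (P \to \neg P) \to P: already at w itself, w \Vdash P \to \neg P but w \nVdash P.
x: does not force it.
y: does not force it.
Worlds forcing the formula: {v}.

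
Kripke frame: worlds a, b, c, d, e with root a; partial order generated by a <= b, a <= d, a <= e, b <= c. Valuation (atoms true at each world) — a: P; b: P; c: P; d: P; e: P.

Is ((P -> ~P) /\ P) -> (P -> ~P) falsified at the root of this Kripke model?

No

a ||- ((P -> ~P) /\ P) -> (P -> ~P) vacuously: no world accessible from a forces the antecedent (P -> ~P) /\ P.
So the root a forces ((P -> ~P) /\ P) -> (P -> ~P); the model is not a countermodel.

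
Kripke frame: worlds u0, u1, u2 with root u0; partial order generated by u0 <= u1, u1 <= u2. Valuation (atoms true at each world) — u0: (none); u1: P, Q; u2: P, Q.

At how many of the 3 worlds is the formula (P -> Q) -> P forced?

u0: does not force it — u0 ||-/- (P -> Q) -> P: already at u0 itself, u0 ||- P -> Q but u0 ||-/- P.
u1: forces it.
u2: forces it.
Worlds forcing the formula: {u1, u2}.

2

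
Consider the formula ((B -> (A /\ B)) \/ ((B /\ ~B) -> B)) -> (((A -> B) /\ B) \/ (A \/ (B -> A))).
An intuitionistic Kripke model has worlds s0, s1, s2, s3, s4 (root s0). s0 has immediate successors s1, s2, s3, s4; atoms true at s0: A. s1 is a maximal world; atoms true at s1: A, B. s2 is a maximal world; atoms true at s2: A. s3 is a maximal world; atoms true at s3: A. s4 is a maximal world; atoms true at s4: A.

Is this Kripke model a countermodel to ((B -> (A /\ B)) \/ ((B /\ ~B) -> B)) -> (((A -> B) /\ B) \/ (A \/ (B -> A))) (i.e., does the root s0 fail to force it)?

s0 ||- ((B -> (A /\ B)) \/ ((B /\ ~B) -> B)) -> (((A -> B) /\ B) \/ (A \/ (B -> A))): every world accessible from s0 that forces (B -> (A /\ B)) \/ ((B /\ ~B) -> B) (namely s0, s1, s2, s3, s4) also forces ((A -> B) /\ B) \/ (A \/ (B -> A)).
So the root s0 forces ((B -> (A /\ B)) \/ ((B /\ ~B) -> B)) -> (((A -> B) /\ B) \/ (A \/ (B -> A))); the model is not a countermodel.

No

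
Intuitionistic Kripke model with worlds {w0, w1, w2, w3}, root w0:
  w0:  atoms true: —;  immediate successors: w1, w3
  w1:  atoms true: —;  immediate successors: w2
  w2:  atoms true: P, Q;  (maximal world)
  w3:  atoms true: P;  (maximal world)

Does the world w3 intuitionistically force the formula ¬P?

No

w3 ⊮ ¬P since w3 is accessible from w3 and w3 ⊩ P.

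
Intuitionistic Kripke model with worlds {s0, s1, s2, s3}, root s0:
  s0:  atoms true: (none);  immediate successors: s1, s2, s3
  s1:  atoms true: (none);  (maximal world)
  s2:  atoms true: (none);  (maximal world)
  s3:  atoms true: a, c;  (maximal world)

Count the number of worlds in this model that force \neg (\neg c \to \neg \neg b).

s0: does not force it — s0 \nVdash \neg (\neg c \to \neg \neg b) since s3 is accessible from s0 and s3 \Vdash \neg c \to \neg \neg b.
s1: forces it.
s2: forces it.
s3: does not force it — s3 \nVdash \neg (\neg c \to \neg \neg b) since s3 is accessible from s3 and s3 \Vdash \neg c \to \neg \neg b.
Worlds forcing the formula: {s1, s2}.

2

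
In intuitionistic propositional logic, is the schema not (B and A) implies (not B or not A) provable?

No

This is the constructively invalid direction of De Morgan's law for conjunction, which is not intuitionistically valid.
A Kripke countermodel: worlds a, b, c; order generated by a <= b, a <= c; atoms true at each world — a:{}; b:{B}; c:{A}.
a does not force not (B and A) implies (not B or not A): already at a itself, a forces not (B and A) but a does not force not B or not A.
a does not force not B or not A: neither disjunct is forced at a.
a does not force not B since b is accessible from a and b forces B.
So the root a does not force the formula.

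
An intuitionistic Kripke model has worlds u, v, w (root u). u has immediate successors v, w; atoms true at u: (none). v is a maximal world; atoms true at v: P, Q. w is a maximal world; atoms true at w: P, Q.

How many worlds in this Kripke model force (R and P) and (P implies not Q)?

0

u: does not force it — u does not force (R and P) and (P implies not Q) since u fails R and P.
v: does not force it — v does not force (R and P) and (P implies not Q) since v fails R and P.
w: does not force it.
Worlds forcing the formula: { }.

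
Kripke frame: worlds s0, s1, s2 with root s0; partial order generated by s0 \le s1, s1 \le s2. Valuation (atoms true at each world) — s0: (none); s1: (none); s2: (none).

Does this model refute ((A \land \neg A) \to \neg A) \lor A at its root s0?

s0 \Vdash ((A \land \neg A) \to \neg A) \lor A via the disjunct (A \land \neg A) \to \neg A.
So the root s0 forces ((A \land \neg A) \to \neg A) \lor A; the model is not a countermodel.

No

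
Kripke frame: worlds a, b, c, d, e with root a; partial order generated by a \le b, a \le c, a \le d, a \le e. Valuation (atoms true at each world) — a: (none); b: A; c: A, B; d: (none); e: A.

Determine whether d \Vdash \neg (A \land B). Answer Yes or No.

d \Vdash \neg (A \land B): no world accessible from d forces A \land B.

Yes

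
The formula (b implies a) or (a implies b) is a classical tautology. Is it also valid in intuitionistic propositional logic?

This is the Gödel–Dummett linearity axiom, which is not intuitionistically valid.
A Kripke countermodel: worlds w0, w1, w2; order generated by w0 <= w1, w0 <= w2; atoms true at each world — w0:{}; w1:{b}; w2:{a}.
w0 does not force (b implies a) or (a implies b): neither disjunct is forced at w0.
w0 does not force b implies a: at the accessible world w1, w1 forces b but w1 does not force a.
w1 lacks atom a, so w1 does not force a.
So the root w0 does not force the formula.

No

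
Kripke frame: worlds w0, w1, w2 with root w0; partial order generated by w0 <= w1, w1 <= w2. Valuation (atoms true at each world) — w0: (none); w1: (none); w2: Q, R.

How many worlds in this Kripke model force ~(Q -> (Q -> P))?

3

w0: forces it.
w1: forces it.
w2: forces it.
Worlds forcing the formula: {w0, w1, w2}.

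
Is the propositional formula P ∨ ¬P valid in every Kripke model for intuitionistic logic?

This is the law of excluded middle, which is not intuitionistically valid.
A Kripke countermodel: worlds 0, 1; order generated by 0 ≤ 1; atoms true at each world — 0:{}; 1:{P}.
0 ⊮ P ∨ ¬P: neither disjunct is forced at 0.
0 lacks atom P, so 0 ⊮ P.
So the root 0 does not force the formula.

No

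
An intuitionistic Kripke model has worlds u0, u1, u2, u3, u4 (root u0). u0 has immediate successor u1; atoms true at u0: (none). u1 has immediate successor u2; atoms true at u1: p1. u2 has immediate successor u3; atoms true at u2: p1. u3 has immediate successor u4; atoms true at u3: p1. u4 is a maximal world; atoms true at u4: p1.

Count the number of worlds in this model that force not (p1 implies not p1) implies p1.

u0: does not force it — u0 does not force not (p1 implies not p1) implies p1: already at u0 itself, u0 forces not (p1 implies not p1) but u0 does not force p1.
u1: forces it.
u2: forces it.
u3: forces it.
u4: forces it.
Worlds forcing the formula: {u1, u2, u3, u4}.

4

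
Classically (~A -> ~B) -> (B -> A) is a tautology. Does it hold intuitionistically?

This is the converse of contraposition, which is not intuitionistically valid.
A Kripke countermodel: worlds s0, s1; order generated by s0 <= s1; atoms true at each world — s0:{B}; s1:{A,B}.
s0 ||-/- (~A -> ~B) -> (B -> A): already at s0 itself, s0 ||- ~A -> ~B but s0 ||-/- B -> A.
s0 ||-/- B -> A: already at s0 itself, s0 ||- B but s0 ||-/- A.
s0 lacks atom A, so s0 ||-/- A.
So the root s0 does not force the formula.

No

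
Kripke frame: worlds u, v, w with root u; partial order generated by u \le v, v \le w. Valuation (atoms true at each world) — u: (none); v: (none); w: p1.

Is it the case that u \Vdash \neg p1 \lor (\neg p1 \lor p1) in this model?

No

u \nVdash \neg p1 \lor (\neg p1 \lor p1): neither disjunct is forced at u.
u \nVdash \neg p1 since w is accessible from u and w \Vdash p1.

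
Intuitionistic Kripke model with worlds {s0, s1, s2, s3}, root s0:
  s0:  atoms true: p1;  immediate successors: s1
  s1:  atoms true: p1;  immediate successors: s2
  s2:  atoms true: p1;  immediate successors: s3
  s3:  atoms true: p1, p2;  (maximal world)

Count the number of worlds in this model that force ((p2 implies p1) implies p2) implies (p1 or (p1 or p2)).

4

s0: forces it.
s1: forces it.
s2: forces it.
s3: forces it.
Worlds forcing the formula: {s0, s1, s2, s3}.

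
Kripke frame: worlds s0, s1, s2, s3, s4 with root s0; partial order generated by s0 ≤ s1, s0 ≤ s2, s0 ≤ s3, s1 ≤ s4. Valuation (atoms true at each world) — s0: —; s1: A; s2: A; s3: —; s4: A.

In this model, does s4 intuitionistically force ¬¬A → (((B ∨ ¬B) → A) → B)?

No

s4 ⊮ ¬¬A → (((B ∨ ¬B) → A) → B): already at s4 itself, s4 ⊩ ¬¬A but s4 ⊮ ((B ∨ ¬B) → A) → B.
s4 ⊮ ((B ∨ ¬B) → A) → B: already at s4 itself, s4 ⊩ (B ∨ ¬B) → A but s4 ⊮ B.
s4 lacks atom B, so s4 ⊮ B.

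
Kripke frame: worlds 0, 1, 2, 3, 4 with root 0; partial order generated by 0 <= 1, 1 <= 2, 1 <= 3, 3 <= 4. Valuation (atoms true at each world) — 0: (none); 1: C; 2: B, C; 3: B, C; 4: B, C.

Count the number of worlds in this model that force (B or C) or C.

4

0: does not force it — 0 does not force (B or C) or C: neither disjunct is forced at 0.
1: forces it.
2: forces it.
3: forces it.
4: forces it.
Worlds forcing the formula: {1, 2, 3, 4}.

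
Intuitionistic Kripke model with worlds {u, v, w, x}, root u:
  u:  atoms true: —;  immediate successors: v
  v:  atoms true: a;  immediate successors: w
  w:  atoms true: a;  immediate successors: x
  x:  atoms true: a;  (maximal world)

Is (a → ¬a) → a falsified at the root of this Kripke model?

No

u ⊩ (a → ¬a) → a vacuously: no world accessible from u forces the antecedent a → ¬a.
So the root u forces (a → ¬a) → a; the model is not a countermodel.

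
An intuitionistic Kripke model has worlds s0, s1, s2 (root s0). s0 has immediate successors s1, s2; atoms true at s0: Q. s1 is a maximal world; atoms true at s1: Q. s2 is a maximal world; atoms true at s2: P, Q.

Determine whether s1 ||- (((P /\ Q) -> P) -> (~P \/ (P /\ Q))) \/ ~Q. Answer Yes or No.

s1 ||- (((P /\ Q) -> P) -> (~P \/ (P /\ Q))) \/ ~Q via the disjunct ((P /\ Q) -> P) -> (~P \/ (P /\ Q)).

Yes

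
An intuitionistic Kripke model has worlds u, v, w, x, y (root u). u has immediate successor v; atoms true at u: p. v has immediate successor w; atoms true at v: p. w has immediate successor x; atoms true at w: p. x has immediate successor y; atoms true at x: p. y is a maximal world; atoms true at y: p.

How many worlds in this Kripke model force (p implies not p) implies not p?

u: forces it.
v: forces it.
w: forces it.
x: forces it.
y: forces it.
Worlds forcing the formula: {u, v, w, x, y}.

5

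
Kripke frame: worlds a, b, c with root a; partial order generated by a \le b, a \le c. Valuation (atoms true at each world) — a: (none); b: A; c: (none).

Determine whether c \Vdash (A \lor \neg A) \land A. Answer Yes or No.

No

c \nVdash (A \lor \neg A) \land A since c fails A.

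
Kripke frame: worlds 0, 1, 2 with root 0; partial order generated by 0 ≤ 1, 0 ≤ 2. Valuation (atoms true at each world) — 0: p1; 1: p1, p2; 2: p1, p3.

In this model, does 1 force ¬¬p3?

1 ⊮ ¬¬p3 since 1 is accessible from 1 and 1 ⊩ ¬p3.
1 ⊩ ¬p3: no world accessible from 1 forces p3.

No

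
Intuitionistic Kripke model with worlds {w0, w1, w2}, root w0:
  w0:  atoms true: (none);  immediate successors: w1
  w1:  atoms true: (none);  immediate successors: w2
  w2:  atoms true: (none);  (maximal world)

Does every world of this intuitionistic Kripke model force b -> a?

w0 ||- b -> a vacuously: no world accessible from w0 forces the antecedent b.
Since the root w0 forces b -> a and forcing is persistent (monotone upward), every world forces it.

Yes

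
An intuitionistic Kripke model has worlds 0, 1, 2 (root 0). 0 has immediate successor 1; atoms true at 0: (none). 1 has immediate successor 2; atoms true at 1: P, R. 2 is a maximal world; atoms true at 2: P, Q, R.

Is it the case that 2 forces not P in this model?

2 does not force not P since 2 is accessible from 2 and 2 forces P.

No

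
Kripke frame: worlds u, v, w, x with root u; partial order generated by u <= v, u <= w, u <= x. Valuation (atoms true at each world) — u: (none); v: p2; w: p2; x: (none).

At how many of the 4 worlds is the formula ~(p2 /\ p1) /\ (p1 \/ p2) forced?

2

u: does not force it — u ||-/- ~(p2 /\ p1) /\ (p1 \/ p2) since u fails p1 \/ p2.
v: forces it.
w: forces it.
x: does not force it — x ||-/- ~(p2 /\ p1) /\ (p1 \/ p2) since x fails p1 \/ p2.
Worlds forcing the formula: {v, w}.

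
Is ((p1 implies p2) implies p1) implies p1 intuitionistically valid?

This is Peirce's law, which is not intuitionistically valid.
A Kripke countermodel: worlds w0, w1; order generated by w0 <= w1; atoms true at each world — w0:{}; w1:{p1}.
w0 does not force ((p1 implies p2) implies p1) implies p1: already at w0 itself, w0 forces (p1 implies p2) implies p1 but w0 does not force p1.
w0 lacks atom p1, so w0 does not force p1.
So the root w0 does not force the formula.

No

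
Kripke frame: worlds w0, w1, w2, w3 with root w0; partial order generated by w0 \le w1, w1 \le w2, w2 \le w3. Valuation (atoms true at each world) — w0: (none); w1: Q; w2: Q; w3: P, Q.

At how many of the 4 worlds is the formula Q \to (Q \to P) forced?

w0: does not force it — w0 \nVdash Q \to (Q \to P): at the accessible world w1, w1 \Vdash Q but w1 \nVdash Q \to P.
w1: does not force it.
w2: does not force it.
w3: forces it.
Worlds forcing the formula: {w3}.

1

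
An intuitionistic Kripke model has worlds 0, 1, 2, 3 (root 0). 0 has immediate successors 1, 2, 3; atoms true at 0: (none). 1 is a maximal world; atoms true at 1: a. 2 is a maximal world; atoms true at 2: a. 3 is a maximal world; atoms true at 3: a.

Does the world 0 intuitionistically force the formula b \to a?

Yes

0 \Vdash b \to a vacuously: no world accessible from 0 forces the antecedent b.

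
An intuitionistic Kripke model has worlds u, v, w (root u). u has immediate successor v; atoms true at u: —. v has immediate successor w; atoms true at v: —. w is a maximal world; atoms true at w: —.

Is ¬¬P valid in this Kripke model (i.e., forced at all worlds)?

No

Not every world: u ⊮ ¬¬P.
u ⊮ ¬¬P since u is accessible from u and u ⊩ ¬P.
u ⊩ ¬P: no world accessible from u forces P.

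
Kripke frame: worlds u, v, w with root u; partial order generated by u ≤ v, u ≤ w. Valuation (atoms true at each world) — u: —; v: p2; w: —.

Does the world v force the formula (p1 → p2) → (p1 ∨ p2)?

v ⊩ (p1 → p2) → (p1 ∨ p2): every world accessible from v that forces p1 → p2 (namely v) also forces p1 ∨ p2.

Yes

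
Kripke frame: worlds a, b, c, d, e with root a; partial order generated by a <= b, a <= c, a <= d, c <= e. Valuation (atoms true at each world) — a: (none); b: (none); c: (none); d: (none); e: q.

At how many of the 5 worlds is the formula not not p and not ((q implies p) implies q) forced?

0

a: does not force it — a does not force not not p and not ((q implies p) implies q) since a fails not not p.
b: does not force it.
c: does not force it.
d: does not force it.
e: does not force it.
Worlds forcing the formula: { }.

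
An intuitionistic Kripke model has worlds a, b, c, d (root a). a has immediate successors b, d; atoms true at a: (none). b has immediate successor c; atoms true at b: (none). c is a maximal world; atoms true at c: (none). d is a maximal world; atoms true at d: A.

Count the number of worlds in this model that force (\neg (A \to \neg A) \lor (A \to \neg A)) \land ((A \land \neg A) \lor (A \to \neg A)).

a: does not force it — a \nVdash (\neg (A \to \neg A) \lor (A \to \neg A)) \land ((A \land \neg A) \lor (A \to \neg A)) since a fails \neg (A \to \neg A) \lor (A \to \neg A).
b: forces it.
c: forces it.
d: does not force it — d \nVdash (\neg (A \to \neg A) \lor (A \to \neg A)) \land ((A \land \neg A) \lor (A \to \neg A)) since d fails (A \land \neg A) \lor (A \to \neg A).
Worlds forcing the formula: {b, c}.

2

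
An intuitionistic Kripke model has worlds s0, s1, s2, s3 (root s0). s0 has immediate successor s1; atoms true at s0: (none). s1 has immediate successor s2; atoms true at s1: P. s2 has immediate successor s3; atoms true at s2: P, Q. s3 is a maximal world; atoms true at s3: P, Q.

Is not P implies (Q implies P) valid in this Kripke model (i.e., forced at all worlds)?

s0 forces not P implies (Q implies P) vacuously: no world accessible from s0 forces the antecedent not P.
Since the root s0 forces not P implies (Q implies P) and forcing is persistent (monotone upward), every world forces it.

Yes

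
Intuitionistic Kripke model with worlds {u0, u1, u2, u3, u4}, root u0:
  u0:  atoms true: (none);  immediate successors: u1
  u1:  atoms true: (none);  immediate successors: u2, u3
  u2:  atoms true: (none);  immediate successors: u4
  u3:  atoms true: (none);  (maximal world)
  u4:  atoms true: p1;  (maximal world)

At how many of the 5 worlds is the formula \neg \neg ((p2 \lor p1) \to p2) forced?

u0: does not force it — u0 \nVdash \neg \neg ((p2 \lor p1) \to p2) since u2 is accessible from u0 and u2 \Vdash \neg ((p2 \lor p1) \to p2).
u1: does not force it — u1 \nVdash \neg \neg ((p2 \lor p1) \to p2) since u2 is accessible from u1 and u2 \Vdash \neg ((p2 \lor p1) \to p2).
u2: does not force it — u2 \nVdash \neg \neg ((p2 \lor p1) \to p2) since u2 is accessible from u2 and u2 \Vdash \neg ((p2 \lor p1) \to p2).
u3: forces it.
u4: does not force it.
Worlds forcing the formula: {u3}.

1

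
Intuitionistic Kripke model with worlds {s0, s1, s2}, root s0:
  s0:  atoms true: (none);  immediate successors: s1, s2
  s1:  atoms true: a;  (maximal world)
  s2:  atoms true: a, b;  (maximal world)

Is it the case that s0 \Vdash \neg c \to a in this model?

s0 \nVdash \neg c \to a: already at s0 itself, s0 \Vdash \neg c but s0 \nVdash a.
s0 lacks atom a, so s0 \nVdash a.

No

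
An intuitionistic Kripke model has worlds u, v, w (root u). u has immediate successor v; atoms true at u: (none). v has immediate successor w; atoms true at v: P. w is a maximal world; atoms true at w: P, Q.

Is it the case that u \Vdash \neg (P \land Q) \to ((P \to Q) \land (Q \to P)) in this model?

Yes

u \Vdash \neg (P \land Q) \to ((P \to Q) \land (Q \to P)) vacuously: no world accessible from u forces the antecedent \neg (P \land Q).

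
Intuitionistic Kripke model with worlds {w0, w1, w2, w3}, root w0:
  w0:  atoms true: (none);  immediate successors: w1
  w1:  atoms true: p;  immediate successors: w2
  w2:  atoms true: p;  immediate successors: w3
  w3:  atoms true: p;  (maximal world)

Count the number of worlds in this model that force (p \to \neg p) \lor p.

w0: does not force it — w0 \nVdash (p \to \neg p) \lor p: neither disjunct is forced at w0.
w1: forces it.
w2: forces it.
w3: forces it.
Worlds forcing the formula: {w1, w2, w3}.

3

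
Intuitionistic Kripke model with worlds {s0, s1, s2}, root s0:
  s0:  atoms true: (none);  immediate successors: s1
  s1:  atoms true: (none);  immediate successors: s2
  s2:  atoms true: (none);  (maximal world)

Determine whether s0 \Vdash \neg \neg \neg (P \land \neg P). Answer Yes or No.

s0 \Vdash \neg \neg \neg (P \land \neg P): no world accessible from s0 forces \neg \neg (P \land \neg P).

Yes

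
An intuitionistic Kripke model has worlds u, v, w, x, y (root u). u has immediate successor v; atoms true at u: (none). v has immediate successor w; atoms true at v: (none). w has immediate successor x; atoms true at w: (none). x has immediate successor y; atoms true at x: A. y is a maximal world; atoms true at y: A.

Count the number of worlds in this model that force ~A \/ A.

2

u: does not force it — u ||-/- ~A \/ A: neither disjunct is forced at u.
v: does not force it — v ||-/- ~A \/ A: neither disjunct is forced at v.
w: does not force it.
x: forces it.
y: forces it.
Worlds forcing the formula: {x, y}.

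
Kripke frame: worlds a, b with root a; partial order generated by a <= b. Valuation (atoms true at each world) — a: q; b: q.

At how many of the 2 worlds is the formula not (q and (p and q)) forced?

a: forces it.
b: forces it.
Worlds forcing the formula: {a, b}.

2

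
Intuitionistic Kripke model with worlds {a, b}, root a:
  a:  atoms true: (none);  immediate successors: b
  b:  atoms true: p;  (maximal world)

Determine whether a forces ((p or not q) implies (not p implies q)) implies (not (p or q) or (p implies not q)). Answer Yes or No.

Yes

a forces ((p or not q) implies (not p implies q)) implies (not (p or q) or (p implies not q)): every world accessible from a that forces (p or not q) implies (not p implies q) (namely a, b) also forces not (p or q) or (p implies not q).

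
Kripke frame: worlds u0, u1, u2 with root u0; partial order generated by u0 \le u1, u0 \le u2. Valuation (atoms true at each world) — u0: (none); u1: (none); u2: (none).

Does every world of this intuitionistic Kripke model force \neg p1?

u0 \Vdash \neg p1: no world accessible from u0 forces p1.
Since the root u0 forces \neg p1 and forcing is persistent (monotone upward), every world forces it.

Yes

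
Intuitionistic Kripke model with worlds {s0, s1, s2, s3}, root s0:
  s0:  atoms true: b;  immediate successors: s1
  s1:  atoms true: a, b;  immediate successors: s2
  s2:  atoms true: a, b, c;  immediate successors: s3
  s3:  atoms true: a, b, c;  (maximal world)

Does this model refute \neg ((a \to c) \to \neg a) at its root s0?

s0 \Vdash \neg ((a \to c) \to \neg a): no world accessible from s0 forces (a \to c) \to \neg a.
So the root s0 forces \neg ((a \to c) \to \neg a); the model is not a countermodel.

No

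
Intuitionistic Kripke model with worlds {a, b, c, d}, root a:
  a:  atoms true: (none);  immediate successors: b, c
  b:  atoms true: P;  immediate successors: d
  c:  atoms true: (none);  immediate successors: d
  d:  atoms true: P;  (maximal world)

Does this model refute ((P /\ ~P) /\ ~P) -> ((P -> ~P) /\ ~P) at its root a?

a ||- ((P /\ ~P) /\ ~P) -> ((P -> ~P) /\ ~P) vacuously: no world accessible from a forces the antecedent (P /\ ~P) /\ ~P.
So the root a forces ((P /\ ~P) /\ ~P) -> ((P -> ~P) /\ ~P); the model is not a countermodel.

No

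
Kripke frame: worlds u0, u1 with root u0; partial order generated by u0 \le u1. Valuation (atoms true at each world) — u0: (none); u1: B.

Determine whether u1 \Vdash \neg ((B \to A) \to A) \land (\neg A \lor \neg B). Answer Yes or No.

No

u1 \nVdash \neg ((B \to A) \to A) \land (\neg A \lor \neg B) since u1 fails \neg ((B \to A) \to A).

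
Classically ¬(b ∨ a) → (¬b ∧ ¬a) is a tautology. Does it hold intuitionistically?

Yes

This is a constructively valid De Morgan direction (negated disjunction to conjunction of negations), which is intuitionistically derivable.
From ¬(b ∨ a): if b held then b ∨ a would, contradiction — so ¬b; similarly ¬a.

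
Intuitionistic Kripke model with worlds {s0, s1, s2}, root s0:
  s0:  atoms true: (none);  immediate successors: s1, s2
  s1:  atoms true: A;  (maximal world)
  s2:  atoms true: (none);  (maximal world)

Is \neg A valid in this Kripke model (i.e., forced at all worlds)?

Not every world: s0 \nVdash \neg A.
s0 \nVdash \neg A since s1 is accessible from s0 and s1 \Vdash A.

No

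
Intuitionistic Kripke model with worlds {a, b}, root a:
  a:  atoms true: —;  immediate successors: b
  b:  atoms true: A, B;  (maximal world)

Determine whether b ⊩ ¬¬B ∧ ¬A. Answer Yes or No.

No

b ⊮ ¬¬B ∧ ¬A since b fails ¬A.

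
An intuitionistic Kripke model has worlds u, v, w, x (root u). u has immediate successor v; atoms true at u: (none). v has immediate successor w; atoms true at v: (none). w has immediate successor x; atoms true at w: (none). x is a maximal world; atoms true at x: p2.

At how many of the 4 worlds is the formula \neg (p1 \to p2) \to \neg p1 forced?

4

u: forces it.
v: forces it.
w: forces it.
x: forces it.
Worlds forcing the formula: {u, v, w, x}.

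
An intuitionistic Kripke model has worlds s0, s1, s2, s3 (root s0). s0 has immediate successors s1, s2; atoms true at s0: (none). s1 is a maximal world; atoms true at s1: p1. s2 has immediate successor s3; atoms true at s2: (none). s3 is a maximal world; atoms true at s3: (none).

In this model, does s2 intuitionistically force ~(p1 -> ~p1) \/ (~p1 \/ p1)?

s2 ||- ~(p1 -> ~p1) \/ (~p1 \/ p1) via the disjunct ~p1 \/ p1.

Yes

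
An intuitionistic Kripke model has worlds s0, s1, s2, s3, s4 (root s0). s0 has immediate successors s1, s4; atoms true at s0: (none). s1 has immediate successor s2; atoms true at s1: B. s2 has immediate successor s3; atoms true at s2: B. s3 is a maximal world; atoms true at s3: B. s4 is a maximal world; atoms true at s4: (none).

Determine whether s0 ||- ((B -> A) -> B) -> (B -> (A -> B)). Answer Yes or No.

Yes

s0 ||- ((B -> A) -> B) -> (B -> (A -> B)): every world accessible from s0 that forces (B -> A) -> B (namely s1, s2, s3) also forces B -> (A -> B).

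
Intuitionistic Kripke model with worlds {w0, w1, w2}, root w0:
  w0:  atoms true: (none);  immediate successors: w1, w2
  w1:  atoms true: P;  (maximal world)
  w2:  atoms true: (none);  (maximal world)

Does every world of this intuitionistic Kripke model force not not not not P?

No

Not every world: w0 does not force not not not not P.
w0 does not force not not not not P since w2 is accessible from w0 and w2 forces not not not P.
w2 forces not not not P: no world accessible from w2 forces not not P.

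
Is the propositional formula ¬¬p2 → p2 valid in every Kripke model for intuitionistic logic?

No

This is double-negation elimination, which is not intuitionistically valid.
A Kripke countermodel: worlds w0, w1; order generated by w0 ≤ w1; atoms true at each world — w0:{}; w1:{p2}.
w0 ⊮ ¬¬p2 → p2: already at w0 itself, w0 ⊩ ¬¬p2 but w0 ⊮ p2.
w0 lacks atom p2, so w0 ⊮ p2.
So the root w0 does not force the formula.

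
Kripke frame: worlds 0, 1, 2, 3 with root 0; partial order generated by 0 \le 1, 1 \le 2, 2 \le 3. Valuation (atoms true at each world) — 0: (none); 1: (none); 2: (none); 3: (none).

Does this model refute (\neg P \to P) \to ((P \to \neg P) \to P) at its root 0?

No

0 \Vdash (\neg P \to P) \to ((P \to \neg P) \to P) vacuously: no world accessible from 0 forces the antecedent \neg P \to P.
So the root 0 forces (\neg P \to P) \to ((P \to \neg P) \to P); the model is not a countermodel.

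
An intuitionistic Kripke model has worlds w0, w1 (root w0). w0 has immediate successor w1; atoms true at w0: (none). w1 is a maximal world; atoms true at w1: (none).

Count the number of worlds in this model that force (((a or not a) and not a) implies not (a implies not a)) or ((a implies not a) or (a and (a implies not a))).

w0: forces it.
w1: forces it.
Worlds forcing the formula: {w0, w1}.

2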